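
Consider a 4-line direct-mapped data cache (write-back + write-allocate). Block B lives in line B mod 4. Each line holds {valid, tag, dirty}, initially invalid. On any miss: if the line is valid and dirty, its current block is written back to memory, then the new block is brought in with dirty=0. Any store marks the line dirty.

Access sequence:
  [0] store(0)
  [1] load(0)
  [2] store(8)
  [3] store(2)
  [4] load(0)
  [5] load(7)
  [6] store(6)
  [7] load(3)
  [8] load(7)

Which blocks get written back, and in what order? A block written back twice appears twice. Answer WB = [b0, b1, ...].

WB = [0, 8, 2]

  0 | W B0 → L0 miss [D]
  1 | R B0 → L0 hit [D]
  2 | W B8 → L0 miss wb→B0 [D]
  3 | W B2 → L2 miss [D]
  4 | R B0 → L0 miss wb→B8 [-]
  5 | R B7 → L3 miss [-]
  6 | W B6 → L2 miss wb→B2 [D]
  7 | R B3 → L3 miss [-]
  8 | R B7 → L3 miss [-]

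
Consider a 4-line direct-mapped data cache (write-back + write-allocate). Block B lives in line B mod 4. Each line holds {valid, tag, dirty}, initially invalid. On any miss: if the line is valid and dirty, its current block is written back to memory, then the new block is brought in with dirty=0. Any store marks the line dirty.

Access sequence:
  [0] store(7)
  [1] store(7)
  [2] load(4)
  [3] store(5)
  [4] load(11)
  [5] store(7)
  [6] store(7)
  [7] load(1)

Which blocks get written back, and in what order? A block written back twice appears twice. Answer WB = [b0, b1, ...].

WB = [7, 5]

0: W B7 -> L3 miss  d=D]
1: W B7 -> L3 hit  d=D]
2: R B4 -> L0 miss  d=-]
3: W B5 -> L1 miss  d=D]
4: R B11 -> L3 miss wb->B7  d=-]
5: W B7 -> L3 miss  d=D]
6: W B7 -> L3 hit  d=D]
7: R B1 -> L1 miss wb->B5  d=-]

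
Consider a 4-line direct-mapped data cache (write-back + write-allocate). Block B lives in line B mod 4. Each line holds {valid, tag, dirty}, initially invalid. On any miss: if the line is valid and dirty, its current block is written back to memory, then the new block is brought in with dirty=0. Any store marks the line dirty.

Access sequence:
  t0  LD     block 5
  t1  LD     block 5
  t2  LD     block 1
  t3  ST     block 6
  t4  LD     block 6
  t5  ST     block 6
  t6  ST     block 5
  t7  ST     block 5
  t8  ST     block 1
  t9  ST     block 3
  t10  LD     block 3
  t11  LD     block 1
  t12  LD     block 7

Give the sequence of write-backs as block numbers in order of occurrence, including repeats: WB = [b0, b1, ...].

WB = [5, 3]

  0 | R B5 → L1 miss [-]
  1 | R B5 → L1 hit [-]
  2 | R B1 → L1 miss [-]
  3 | W B6 → L2 miss [D]
  4 | R B6 → L2 hit [D]
  5 | W B6 → L2 hit [D]
  6 | W B5 → L1 miss [D]
  7 | W B5 → L1 hit [D]
  8 | W B1 → L1 miss wb→B5 [D]
  9 | W B3 → L3 miss [D]
  10 | R B3 → L3 hit [D]
  11 | R B1 → L1 hit [D]
  12 | R B7 → L3 miss wb→B3 [-]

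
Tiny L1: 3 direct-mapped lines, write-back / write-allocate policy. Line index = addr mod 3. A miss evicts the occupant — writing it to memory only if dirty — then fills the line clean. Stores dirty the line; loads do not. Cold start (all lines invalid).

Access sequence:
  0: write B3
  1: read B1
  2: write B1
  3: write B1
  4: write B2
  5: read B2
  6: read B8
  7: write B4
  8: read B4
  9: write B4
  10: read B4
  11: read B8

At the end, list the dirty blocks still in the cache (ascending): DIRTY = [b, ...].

DIRTY = [3, 4]

0: W B3 -> L0 miss  d=D]
1: R B1 -> L1 miss  d=-]
2: W B1 -> L1 hit  d=D]
3: W B1 -> L1 hit  d=D]
4: W B2 -> L2 miss  d=D]
5: R B2 -> L2 hit  d=D]
6: R B8 -> L2 miss wb->B2  d=-]
7: W B4 -> L1 miss wb->B1  d=D]
8: R B4 -> L1 hit  d=D]
9: W B4 -> L1 hit  d=D]
10: R B4 -> L1 hit  d=D]
11: R B8 -> L2 hit  d=-]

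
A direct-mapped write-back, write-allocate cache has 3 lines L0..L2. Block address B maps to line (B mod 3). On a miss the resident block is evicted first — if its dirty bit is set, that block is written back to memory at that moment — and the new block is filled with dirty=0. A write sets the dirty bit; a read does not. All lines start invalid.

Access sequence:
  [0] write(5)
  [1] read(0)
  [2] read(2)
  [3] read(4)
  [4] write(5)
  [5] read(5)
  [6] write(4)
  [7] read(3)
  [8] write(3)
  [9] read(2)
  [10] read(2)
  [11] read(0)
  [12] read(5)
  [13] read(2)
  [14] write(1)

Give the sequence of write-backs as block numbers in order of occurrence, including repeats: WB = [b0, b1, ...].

0: W B5 → L2 miss [D]
1: R B0 → L0 miss [-]
2: R B2 → L2 miss wb→B5 [-]
3: R B4 → L1 miss [-]
4: W B5 → L2 miss [D]
5: R B5 → L2 hit [D]
6: W B4 → L1 hit [D]
7: R B3 → L0 miss [-]
8: W B3 → L0 hit [D]
9: R B2 → L2 miss wb→B5 [-]
10: R B2 → L2 hit [-]
11: R B0 → L0 miss wb→B3 [-]
12: R B5 → L2 miss [-]
13: R B2 → L2 miss [-]
14: W B1 → L1 miss wb→B4 [D]

WB = [5, 5, 3, 4]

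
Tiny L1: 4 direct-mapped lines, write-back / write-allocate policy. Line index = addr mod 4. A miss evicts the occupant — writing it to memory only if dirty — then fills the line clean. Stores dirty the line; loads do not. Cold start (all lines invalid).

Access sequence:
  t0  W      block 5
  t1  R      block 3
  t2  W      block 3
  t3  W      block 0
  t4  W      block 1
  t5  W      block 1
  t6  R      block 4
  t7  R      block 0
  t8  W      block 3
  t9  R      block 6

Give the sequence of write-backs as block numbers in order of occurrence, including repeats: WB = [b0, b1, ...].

WB = [5, 0]

0: W B5 -> L1 miss  d=D]
1: R B3 -> L3 miss  d=-]
2: W B3 -> L3 hit  d=D]
3: W B0 -> L0 miss  d=D]
4: W B1 -> L1 miss wb->B5  d=D]
5: W B1 -> L1 hit  d=D]
6: R B4 -> L0 miss wb->B0  d=-]
7: R B0 -> L0 miss  d=-]
8: W B3 -> L3 hit  d=D]
9: R B6 -> L2 miss  d=-]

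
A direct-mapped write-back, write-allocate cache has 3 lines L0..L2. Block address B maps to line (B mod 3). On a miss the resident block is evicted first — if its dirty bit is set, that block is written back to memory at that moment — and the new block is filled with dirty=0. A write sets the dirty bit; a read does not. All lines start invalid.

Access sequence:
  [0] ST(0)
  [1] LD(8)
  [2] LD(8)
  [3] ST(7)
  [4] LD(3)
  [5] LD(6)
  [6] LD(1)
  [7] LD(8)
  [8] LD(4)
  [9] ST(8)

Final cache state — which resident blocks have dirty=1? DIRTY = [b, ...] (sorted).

DIRTY = [8]

0: W B0 → L0 miss [D]
1: R B8 → L2 miss [-]
2: R B8 → L2 hit [-]
3: W B7 → L1 miss [D]
4: R B3 → L0 miss wb→B0 [-]
5: R B6 → L0 miss [-]
6: R B1 → L1 miss wb→B7 [-]
7: R B8 → L2 hit [-]
8: R B4 → L1 miss [-]
9: W B8 → L2 hit [D]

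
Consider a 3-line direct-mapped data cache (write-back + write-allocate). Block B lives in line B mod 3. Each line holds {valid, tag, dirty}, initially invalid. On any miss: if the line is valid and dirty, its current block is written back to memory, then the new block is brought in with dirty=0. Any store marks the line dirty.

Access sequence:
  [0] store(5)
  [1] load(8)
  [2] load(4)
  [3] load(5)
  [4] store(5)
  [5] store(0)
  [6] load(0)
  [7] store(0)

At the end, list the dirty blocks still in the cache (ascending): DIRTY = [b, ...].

0: W B5 → L2 miss [D]
1: R B8 → L2 miss wb→B5 [-]
2: R B4 → L1 miss [-]
3: R B5 → L2 miss [-]
4: W B5 → L2 hit [D]
5: W B0 → L0 miss [D]
6: R B0 → L0 hit [D]
7: W B0 → L0 hit [D]

DIRTY = [0, 5]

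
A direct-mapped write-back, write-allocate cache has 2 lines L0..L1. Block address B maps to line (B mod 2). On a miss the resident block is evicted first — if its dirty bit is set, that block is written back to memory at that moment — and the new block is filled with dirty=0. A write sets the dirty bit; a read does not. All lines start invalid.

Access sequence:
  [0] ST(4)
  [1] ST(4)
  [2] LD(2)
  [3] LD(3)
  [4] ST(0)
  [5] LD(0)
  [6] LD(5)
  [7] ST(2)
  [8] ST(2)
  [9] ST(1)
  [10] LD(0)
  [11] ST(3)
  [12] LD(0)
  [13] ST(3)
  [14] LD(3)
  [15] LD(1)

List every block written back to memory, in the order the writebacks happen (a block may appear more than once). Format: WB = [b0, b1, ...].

0: W B4 → L0 miss [D]
1: W B4 → L0 hit [D]
2: R B2 → L0 miss wb→B4 [-]
3: R B3 → L1 miss [-]
4: W B0 → L0 miss [D]
5: R B0 → L0 hit [D]
6: R B5 → L1 miss [-]
7: W B2 → L0 miss wb→B0 [D]
8: W B2 → L0 hit [D]
9: W B1 → L1 miss [D]
10: R B0 → L0 miss wb→B2 [-]
11: W B3 → L1 miss wb→B1 [D]
12: R B0 → L0 hit [-]
13: W B3 → L1 hit [D]
14: R B3 → L1 hit [D]
15: R B1 → L1 miss wb→B3 [-]

WB = [4, 0, 2, 1, 3]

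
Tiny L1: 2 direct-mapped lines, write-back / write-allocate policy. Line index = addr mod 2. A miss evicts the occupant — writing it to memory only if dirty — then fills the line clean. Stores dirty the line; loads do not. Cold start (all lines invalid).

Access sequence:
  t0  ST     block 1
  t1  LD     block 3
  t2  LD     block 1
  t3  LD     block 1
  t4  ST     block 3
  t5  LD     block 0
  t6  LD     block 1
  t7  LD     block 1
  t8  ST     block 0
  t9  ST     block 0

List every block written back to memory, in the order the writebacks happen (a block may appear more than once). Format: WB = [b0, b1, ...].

WB = [1, 3]

0: W B1 -> L1 miss  d=D]
1: R B3 -> L1 miss wb->B1  d=-]
2: R B1 -> L1 miss  d=-]
3: R B1 -> L1 hit  d=-]
4: W B3 -> L1 miss  d=D]
5: R B0 -> L0 miss  d=-]
6: R B1 -> L1 miss wb->B3  d=-]
7: R B1 -> L1 hit  d=-]
8: W B0 -> L0 hit  d=D]
9: W B0 -> L0 hit  d=D]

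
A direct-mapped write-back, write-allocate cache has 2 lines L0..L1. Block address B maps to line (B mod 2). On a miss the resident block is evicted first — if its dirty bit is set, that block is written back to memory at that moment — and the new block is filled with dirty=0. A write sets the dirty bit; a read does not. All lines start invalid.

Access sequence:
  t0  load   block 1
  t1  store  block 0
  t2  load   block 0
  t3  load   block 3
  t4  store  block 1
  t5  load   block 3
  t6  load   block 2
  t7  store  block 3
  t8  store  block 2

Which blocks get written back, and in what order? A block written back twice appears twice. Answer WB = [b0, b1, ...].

WB = [1, 0]

0: R B1 → L1 miss [-]
1: W B0 → L0 miss [D]
2: R B0 → L0 hit [D]
3: R B3 → L1 miss [-]
4: W B1 → L1 miss [D]
5: R B3 → L1 miss wb→B1 [-]
6: R B2 → L0 miss wb→B0 [-]
7: W B3 → L1 hit [D]
8: W B2 → L0 hit [D]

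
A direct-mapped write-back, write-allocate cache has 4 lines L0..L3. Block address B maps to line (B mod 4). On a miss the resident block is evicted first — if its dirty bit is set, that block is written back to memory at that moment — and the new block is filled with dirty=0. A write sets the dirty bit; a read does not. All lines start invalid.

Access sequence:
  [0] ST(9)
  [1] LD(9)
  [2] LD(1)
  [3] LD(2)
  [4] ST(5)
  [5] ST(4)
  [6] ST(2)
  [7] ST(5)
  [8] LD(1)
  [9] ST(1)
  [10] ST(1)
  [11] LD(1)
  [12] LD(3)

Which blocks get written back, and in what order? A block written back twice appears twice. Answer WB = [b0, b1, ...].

WB = [9, 5]

  0 | W B9 → L1 miss [D]
  1 | R B9 → L1 hit [D]
  2 | R B1 → L1 miss wb→B9 [-]
  3 | R B2 → L2 miss [-]
  4 | W B5 → L1 miss [D]
  5 | W B4 → L0 miss [D]
  6 | W B2 → L2 hit [D]
  7 | W B5 → L1 hit [D]
  8 | R B1 → L1 miss wb→B5 [-]
  9 | W B1 → L1 hit [D]
  10 | W B1 → L1 hit [D]
  11 | R B1 → L1 hit [D]
  12 | R B3 → L3 miss [-]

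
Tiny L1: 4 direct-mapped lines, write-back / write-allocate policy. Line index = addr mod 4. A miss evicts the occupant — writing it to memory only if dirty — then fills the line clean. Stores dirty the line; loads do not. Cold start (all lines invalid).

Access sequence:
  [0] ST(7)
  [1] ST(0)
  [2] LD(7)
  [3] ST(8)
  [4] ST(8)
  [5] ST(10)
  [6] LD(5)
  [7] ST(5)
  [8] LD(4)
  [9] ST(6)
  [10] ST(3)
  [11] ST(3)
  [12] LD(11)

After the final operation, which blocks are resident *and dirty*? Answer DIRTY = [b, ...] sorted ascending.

DIRTY = [5, 6]

0: W B7 -> L3 miss  d=D]
1: W B0 -> L0 miss  d=D]
2: R B7 -> L3 hit  d=D]
3: W B8 -> L0 miss wb->B0  d=D]
4: W B8 -> L0 hit  d=D]
5: W B10 -> L2 miss  d=D]
6: R B5 -> L1 miss  d=-]
7: W B5 -> L1 hit  d=D]
8: R B4 -> L0 miss wb->B8  d=-]
9: W B6 -> L2 miss wb->B10  d=D]
10: W B3 -> L3 miss wb->B7  d=D]
11: W B3 -> L3 hit  d=D]
12: R B11 -> L3 miss wb->B3  d=-]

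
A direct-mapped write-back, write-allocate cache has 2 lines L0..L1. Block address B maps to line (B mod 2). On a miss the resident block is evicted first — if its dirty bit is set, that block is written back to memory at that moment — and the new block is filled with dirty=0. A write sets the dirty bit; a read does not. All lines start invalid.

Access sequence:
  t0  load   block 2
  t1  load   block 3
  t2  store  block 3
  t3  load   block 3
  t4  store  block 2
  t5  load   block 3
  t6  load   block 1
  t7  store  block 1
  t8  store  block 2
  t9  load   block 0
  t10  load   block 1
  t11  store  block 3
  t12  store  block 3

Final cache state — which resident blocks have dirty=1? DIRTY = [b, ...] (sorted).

DIRTY = [3]

0: R B2 → L0 miss [-]
1: R B3 → L1 miss [-]
2: W B3 → L1 hit [D]
3: R B3 → L1 hit [D]
4: W B2 → L0 hit [D]
5: R B3 → L1 hit [D]
6: R B1 → L1 miss wb→B3 [-]
7: W B1 → L1 hit [D]
8: W B2 → L0 hit [D]
9: R B0 → L0 miss wb→B2 [-]
10: R B1 → L1 hit [D]
11: W B3 → L1 miss wb→B1 [D]
12: W B3 → L1 hit [D]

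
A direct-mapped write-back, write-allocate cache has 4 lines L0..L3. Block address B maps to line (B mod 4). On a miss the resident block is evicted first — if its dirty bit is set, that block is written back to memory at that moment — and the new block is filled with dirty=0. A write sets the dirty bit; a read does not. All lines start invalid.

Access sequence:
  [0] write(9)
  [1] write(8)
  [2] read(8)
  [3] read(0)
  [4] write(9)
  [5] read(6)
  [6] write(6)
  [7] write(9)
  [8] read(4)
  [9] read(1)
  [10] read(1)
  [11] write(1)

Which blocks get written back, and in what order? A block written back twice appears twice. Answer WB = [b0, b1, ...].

  0 | W B9 → L1 miss [D]
  1 | W B8 → L0 miss [D]
  2 | R B8 → L0 hit [D]
  3 | R B0 → L0 miss wb→B8 [-]
  4 | W B9 → L1 hit [D]
  5 | R B6 → L2 miss [-]
  6 | W B6 → L2 hit [D]
  7 | W B9 → L1 hit [D]
  8 | R B4 → L0 miss [-]
  9 | R B1 → L1 miss wb→B9 [-]
  10 | R B1 → L1 hit [-]
  11 | W B1 → L1 hit [D]

WB = [8, 9]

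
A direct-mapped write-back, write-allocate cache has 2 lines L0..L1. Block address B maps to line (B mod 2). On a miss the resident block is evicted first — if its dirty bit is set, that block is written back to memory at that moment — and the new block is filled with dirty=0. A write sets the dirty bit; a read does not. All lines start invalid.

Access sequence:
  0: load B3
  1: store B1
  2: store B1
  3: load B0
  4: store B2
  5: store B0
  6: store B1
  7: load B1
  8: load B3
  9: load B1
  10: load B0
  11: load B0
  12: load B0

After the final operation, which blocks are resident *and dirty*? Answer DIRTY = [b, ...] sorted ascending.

DIRTY = [0]

0: R B3 → L1 miss [-]
1: W B1 → L1 miss [D]
2: W B1 → L1 hit [D]
3: R B0 → L0 miss [-]
4: W B2 → L0 miss [D]
5: W B0 → L0 miss wb→B2 [D]
6: W B1 → L1 hit [D]
7: R B1 → L1 hit [D]
8: R B3 → L1 miss wb→B1 [-]
9: R B1 → L1 miss [-]
10: R B0 → L0 hit [D]
11: R B0 → L0 hit [D]
12: R B0 → L0 hit [D]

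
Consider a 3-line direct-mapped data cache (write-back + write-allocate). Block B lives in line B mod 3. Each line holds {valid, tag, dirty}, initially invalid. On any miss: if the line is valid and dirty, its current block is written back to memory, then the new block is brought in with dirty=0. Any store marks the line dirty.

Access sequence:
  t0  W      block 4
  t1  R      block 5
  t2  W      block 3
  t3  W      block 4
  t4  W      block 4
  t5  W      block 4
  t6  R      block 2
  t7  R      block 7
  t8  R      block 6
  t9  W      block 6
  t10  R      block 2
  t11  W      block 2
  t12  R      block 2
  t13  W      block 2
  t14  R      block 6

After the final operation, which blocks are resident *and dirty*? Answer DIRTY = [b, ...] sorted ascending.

  0 | W B4 → L1 miss [D]
  1 | R B5 → L2 miss [-]
  2 | W B3 → L0 miss [D]
  3 | W B4 → L1 hit [D]
  4 | W B4 → L1 hit [D]
  5 | W B4 → L1 hit [D]
  6 | R B2 → L2 miss [-]
  7 | R B7 → L1 miss wb→B4 [-]
  8 | R B6 → L0 miss wb→B3 [-]
  9 | W B6 → L0 hit [D]
  10 | R B2 → L2 hit [-]
  11 | W B2 → L2 hit [D]
  12 | R B2 → L2 hit [D]
  13 | W B2 → L2 hit [D]
  14 | R B6 → L0 hit [D]

DIRTY = [2, 6]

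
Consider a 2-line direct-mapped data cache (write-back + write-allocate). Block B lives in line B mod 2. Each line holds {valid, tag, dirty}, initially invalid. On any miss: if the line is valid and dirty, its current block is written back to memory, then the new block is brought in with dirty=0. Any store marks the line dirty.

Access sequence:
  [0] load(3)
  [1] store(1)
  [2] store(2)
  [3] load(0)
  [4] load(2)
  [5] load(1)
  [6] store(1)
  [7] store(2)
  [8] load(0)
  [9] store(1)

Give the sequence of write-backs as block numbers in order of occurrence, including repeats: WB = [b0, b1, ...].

  0 | R B3 → L1 miss [-]
  1 | W B1 → L1 miss [D]
  2 | W B2 → L0 miss [D]
  3 | R B0 → L0 miss wb→B2 [-]
  4 | R B2 → L0 miss [-]
  5 | R B1 → L1 hit [D]
  6 | W B1 → L1 hit [D]
  7 | W B2 → L0 hit [D]
  8 | R B0 → L0 miss wb→B2 [-]
  9 | W B1 → L1 hit [D]

WB = [2, 2]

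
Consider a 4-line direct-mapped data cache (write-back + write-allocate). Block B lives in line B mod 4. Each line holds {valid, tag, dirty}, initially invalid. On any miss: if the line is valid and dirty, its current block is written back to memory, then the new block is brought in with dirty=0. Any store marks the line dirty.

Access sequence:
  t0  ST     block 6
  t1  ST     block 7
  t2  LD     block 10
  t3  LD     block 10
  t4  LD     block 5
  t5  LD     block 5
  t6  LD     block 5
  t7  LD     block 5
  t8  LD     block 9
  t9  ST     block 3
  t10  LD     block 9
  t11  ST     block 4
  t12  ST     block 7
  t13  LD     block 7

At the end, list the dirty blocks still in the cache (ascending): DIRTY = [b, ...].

DIRTY = [4, 7]

0: W B6 → L2 miss [D]
1: W B7 → L3 miss [D]
2: R B10 → L2 miss wb→B6 [-]
3: R B10 → L2 hit [-]
4: R B5 → L1 miss [-]
5: R B5 → L1 hit [-]
6: R B5 → L1 hit [-]
7: R B5 → L1 hit [-]
8: R B9 → L1 miss [-]
9: W B3 → L3 miss wb→B7 [D]
10: R B9 → L1 hit [-]
11: W B4 → L0 miss [D]
12: W B7 → L3 miss wb→B3 [D]
13: R B7 → L3 hit [D]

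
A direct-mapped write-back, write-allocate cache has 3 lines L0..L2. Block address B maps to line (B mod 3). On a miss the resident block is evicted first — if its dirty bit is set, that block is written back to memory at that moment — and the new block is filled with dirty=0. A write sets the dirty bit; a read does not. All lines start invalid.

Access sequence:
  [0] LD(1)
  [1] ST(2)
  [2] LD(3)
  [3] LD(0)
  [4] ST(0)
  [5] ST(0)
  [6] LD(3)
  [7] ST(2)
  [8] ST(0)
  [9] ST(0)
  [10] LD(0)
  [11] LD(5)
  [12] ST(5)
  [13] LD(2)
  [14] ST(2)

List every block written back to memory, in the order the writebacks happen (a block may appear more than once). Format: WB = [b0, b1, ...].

WB = [0, 2, 5]

0: R B1 → L1 miss [-]
1: W B2 → L2 miss [D]
2: R B3 → L0 miss [-]
3: R B0 → L0 miss [-]
4: W B0 → L0 hit [D]
5: W B0 → L0 hit [D]
6: R B3 → L0 miss wb→B0 [-]
7: W B2 → L2 hit [D]
8: W B0 → L0 miss [D]
9: W B0 → L0 hit [D]
10: R B0 → L0 hit [D]
11: R B5 → L2 miss wb→B2 [-]
12: W B5 → L2 hit [D]
13: R B2 → L2 miss wb→B5 [-]
14: W B2 → L2 hit [D]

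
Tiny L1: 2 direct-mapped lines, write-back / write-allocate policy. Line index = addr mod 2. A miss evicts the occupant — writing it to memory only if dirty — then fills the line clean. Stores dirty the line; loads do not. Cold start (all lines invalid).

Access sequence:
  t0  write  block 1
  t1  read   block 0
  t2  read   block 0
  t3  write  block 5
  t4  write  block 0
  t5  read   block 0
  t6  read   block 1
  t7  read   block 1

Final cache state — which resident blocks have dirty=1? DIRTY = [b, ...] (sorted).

DIRTY = [0]

0: W B1 → L1 miss [D]
1: R B0 → L0 miss [-]
2: R B0 → L0 hit [-]
3: W B5 → L1 miss wb→B1 [D]
4: W B0 → L0 hit [D]
5: R B0 → L0 hit [D]
6: R B1 → L1 miss wb→B5 [-]
7: R B1 → L1 hit [-]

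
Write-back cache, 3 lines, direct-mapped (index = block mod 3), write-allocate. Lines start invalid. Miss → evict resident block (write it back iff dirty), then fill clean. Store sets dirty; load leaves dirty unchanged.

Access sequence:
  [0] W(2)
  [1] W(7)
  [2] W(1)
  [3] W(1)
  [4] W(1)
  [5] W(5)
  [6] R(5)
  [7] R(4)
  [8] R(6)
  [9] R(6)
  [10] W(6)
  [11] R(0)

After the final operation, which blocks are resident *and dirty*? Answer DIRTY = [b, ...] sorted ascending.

0: W B2 → L2 miss [D]
1: W B7 → L1 miss [D]
2: W B1 → L1 miss wb→B7 [D]
3: W B1 → L1 hit [D]
4: W B1 → L1 hit [D]
5: W B5 → L2 miss wb→B2 [D]
6: R B5 → L2 hit [D]
7: R B4 → L1 miss wb→B1 [-]
8: R B6 → L0 miss [-]
9: R B6 → L0 hit [-]
10: W B6 → L0 hit [D]
11: R B0 → L0 miss wb→B6 [-]

DIRTY = [5]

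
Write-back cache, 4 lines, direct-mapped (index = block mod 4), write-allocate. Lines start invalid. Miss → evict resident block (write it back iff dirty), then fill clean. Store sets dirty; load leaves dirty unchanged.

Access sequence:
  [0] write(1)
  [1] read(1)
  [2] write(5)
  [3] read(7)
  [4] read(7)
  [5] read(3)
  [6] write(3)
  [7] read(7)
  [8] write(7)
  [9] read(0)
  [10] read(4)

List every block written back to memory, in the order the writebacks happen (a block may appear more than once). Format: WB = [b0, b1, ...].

0: W B1 → L1 miss [D]
1: R B1 → L1 hit [D]
2: W B5 → L1 miss wb→B1 [D]
3: R B7 → L3 miss [-]
4: R B7 → L3 hit [-]
5: R B3 → L3 miss [-]
6: W B3 → L3 hit [D]
7: R B7 → L3 miss wb→B3 [-]
8: W B7 → L3 hit [D]
9: R B0 → L0 miss [-]
10: R B4 → L0 miss [-]

WB = [1, 3]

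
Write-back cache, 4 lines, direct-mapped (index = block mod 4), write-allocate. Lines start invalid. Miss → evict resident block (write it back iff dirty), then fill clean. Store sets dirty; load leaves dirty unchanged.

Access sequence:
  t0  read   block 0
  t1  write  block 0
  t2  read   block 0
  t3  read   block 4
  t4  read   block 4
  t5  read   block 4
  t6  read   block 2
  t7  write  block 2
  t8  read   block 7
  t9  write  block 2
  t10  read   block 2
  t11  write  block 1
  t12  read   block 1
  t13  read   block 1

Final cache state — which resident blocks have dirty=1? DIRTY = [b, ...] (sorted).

DIRTY = [1, 2]

0: R B0 → L0 miss [-]
1: W B0 → L0 hit [D]
2: R B0 → L0 hit [D]
3: R B4 → L0 miss wb→B0 [-]
4: R B4 → L0 hit [-]
5: R B4 → L0 hit [-]
6: R B2 → L2 miss [-]
7: W B2 → L2 hit [D]
8: R B7 → L3 miss [-]
9: W B2 → L2 hit [D]
10: R B2 → L2 hit [D]
11: W B1 → L1 miss [D]
12: R B1 → L1 hit [D]
13: R B1 → L1 hit [D]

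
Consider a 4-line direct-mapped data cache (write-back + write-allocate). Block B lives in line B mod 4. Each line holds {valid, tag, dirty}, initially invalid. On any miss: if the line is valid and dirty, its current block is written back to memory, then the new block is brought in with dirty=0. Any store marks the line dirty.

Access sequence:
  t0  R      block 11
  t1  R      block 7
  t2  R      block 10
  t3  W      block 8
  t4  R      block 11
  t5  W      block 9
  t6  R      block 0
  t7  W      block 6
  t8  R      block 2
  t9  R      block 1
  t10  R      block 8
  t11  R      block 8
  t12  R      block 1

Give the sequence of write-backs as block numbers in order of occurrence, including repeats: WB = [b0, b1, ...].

WB = [8, 6, 9]

0: R B11 -> L3 miss  d=-]
1: R B7 -> L3 miss  d=-]
2: R B10 -> L2 miss  d=-]
3: W B8 -> L0 miss  d=D]
4: R B11 -> L3 miss  d=-]
5: W B9 -> L1 miss  d=D]
6: R B0 -> L0 miss wb->B8  d=-]
7: W B6 -> L2 miss  d=D]
8: R B2 -> L2 miss wb->B6  d=-]
9: R B1 -> L1 miss wb->B9  d=-]
10: R B8 -> L0 miss  d=-]
11: R B8 -> L0 hit  d=-]
12: R B1 -> L1 hit  d=-]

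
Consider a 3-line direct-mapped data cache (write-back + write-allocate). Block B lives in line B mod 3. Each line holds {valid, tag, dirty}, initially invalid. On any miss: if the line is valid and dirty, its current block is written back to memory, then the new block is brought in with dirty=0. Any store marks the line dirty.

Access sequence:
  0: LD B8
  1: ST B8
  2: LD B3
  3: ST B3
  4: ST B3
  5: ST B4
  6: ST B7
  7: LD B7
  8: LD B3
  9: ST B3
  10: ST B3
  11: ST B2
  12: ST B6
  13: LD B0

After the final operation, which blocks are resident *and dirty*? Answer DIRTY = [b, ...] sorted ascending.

0: R B8 → L2 miss [-]
1: W B8 → L2 hit [D]
2: R B3 → L0 miss [-]
3: W B3 → L0 hit [D]
4: W B3 → L0 hit [D]
5: W B4 → L1 miss [D]
6: W B7 → L1 miss wb→B4 [D]
7: R B7 → L1 hit [D]
8: R B3 → L0 hit [D]
9: W B3 → L0 hit [D]
10: W B3 → L0 hit [D]
11: W B2 → L2 miss wb→B8 [D]
12: W B6 → L0 miss wb→B3 [D]
13: R B0 → L0 miss wb→B6 [-]

DIRTY = [2, 7]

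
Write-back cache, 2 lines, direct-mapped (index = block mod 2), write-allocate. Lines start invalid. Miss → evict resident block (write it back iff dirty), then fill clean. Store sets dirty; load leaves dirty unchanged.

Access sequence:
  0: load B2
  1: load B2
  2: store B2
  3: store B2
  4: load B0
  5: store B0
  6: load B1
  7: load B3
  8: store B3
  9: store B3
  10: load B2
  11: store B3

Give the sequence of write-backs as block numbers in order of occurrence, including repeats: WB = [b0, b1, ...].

  0 | R B2 → L0 miss [-]
  1 | R B2 → L0 hit [-]
  2 | W B2 → L0 hit [D]
  3 | W B2 → L0 hit [D]
  4 | R B0 → L0 miss wb→B2 [-]
  5 | W B0 → L0 hit [D]
  6 | R B1 → L1 miss [-]
  7 | R B3 → L1 miss [-]
  8 | W B3 → L1 hit [D]
  9 | W B3 → L1 hit [D]
  10 | R B2 → L0 miss wb→B0 [-]
  11 | W B3 → L1 hit [D]

WB = [2, 0]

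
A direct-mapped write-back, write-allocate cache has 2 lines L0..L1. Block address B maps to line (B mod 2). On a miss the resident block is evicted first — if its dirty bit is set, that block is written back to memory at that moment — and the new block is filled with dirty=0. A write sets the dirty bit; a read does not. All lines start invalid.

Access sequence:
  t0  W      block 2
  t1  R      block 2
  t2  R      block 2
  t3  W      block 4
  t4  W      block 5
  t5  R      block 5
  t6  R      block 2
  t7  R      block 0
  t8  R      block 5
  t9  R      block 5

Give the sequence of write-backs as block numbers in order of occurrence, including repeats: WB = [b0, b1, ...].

0: W B2 -> L0 miss  d=D]
1: R B2 -> L0 hit  d=D]
2: R B2 -> L0 hit  d=D]
3: W B4 -> L0 miss wb->B2  d=D]
4: W B5 -> L1 miss  d=D]
5: R B5 -> L1 hit  d=D]
6: R B2 -> L0 miss wb->B4  d=-]
7: R B0 -> L0 miss  d=-]
8: R B5 -> L1 hit  d=D]
9: R B5 -> L1 hit  d=D]

WB = [2, 4]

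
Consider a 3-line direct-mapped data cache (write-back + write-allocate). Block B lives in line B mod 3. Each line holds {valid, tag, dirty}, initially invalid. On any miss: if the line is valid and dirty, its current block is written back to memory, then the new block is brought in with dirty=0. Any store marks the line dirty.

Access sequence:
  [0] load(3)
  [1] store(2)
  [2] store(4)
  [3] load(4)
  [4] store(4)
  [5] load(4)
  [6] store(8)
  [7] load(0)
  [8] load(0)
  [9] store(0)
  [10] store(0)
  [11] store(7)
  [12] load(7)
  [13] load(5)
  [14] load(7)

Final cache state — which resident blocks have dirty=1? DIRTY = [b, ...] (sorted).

DIRTY = [0, 7]

0: R B3 -> L0 miss  d=-]
1: W B2 -> L2 miss  d=D]
2: W B4 -> L1 miss  d=D]
3: R B4 -> L1 hit  d=D]
4: W B4 -> L1 hit  d=D]
5: R B4 -> L1 hit  d=D]
6: W B8 -> L2 miss wb->B2  d=D]
7: R B0 -> L0 miss  d=-]
8: R B0 -> L0 hit  d=-]
9: W B0 -> L0 hit  d=D]
10: W B0 -> L0 hit  d=D]
11: W B7 -> L1 miss wb->B4  d=D]
12: R B7 -> L1 hit  d=D]
13: R B5 -> L2 miss wb->B8  d=-]
14: R B7 -> L1 hit  d=D]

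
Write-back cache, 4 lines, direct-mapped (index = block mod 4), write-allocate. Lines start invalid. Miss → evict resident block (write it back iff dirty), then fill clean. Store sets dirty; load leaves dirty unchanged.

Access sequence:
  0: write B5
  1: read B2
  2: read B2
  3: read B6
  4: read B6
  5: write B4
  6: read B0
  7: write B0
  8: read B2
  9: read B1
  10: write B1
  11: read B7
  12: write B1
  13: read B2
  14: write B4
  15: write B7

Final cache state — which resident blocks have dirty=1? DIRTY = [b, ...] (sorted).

0: W B5 -> L1 miss  d=D]
1: R B2 -> L2 miss  d=-]
2: R B2 -> L2 hit  d=-]
3: R B6 -> L2 miss  d=-]
4: R B6 -> L2 hit  d=-]
5: W B4 -> L0 miss  d=D]
6: R B0 -> L0 miss wb->B4  d=-]
7: W B0 -> L0 hit  d=D]
8: R B2 -> L2 miss  d=-]
9: R B1 -> L1 miss wb->B5  d=-]
10: W B1 -> L1 hit  d=D]
11: R B7 -> L3 miss  d=-]
12: W B1 -> L1 hit  d=D]
13: R B2 -> L2 hit  d=-]
14: W B4 -> L0 miss wb->B0  d=D]
15: W B7 -> L3 hit  d=D]

DIRTY = [1, 4, 7]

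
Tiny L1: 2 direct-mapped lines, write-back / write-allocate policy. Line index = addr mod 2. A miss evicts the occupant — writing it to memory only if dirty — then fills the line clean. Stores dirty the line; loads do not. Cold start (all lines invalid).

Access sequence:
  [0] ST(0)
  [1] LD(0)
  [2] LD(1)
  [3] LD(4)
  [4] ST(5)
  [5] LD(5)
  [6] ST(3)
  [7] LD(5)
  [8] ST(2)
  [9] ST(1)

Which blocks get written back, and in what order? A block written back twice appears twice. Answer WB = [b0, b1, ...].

0: W B0 -> L0 miss  d=D]
1: R B0 -> L0 hit  d=D]
2: R B1 -> L1 miss  d=-]
3: R B4 -> L0 miss wb->B0  d=-]
4: W B5 -> L1 miss  d=D]
5: R B5 -> L1 hit  d=D]
6: W B3 -> L1 miss wb->B5  d=D]
7: R B5 -> L1 miss wb->B3  d=-]
8: W B2 -> L0 miss  d=D]
9: W B1 -> L1 miss  d=D]

WB = [0, 5, 3]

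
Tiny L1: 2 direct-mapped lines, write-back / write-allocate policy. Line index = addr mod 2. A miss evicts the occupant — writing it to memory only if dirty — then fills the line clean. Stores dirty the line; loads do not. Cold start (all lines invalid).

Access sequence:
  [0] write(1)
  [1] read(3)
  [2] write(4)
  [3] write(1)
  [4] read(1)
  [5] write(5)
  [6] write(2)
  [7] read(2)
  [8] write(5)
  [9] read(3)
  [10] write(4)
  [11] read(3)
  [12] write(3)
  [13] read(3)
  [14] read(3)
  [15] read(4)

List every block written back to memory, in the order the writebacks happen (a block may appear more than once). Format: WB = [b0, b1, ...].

0: W B1 → L1 miss [D]
1: R B3 → L1 miss wb→B1 [-]
2: W B4 → L0 miss [D]
3: W B1 → L1 miss [D]
4: R B1 → L1 hit [D]
5: W B5 → L1 miss wb→B1 [D]
6: W B2 → L0 miss wb→B4 [D]
7: R B2 → L0 hit [D]
8: W B5 → L1 hit [D]
9: R B3 → L1 miss wb→B5 [-]
10: W B4 → L0 miss wb→B2 [D]
11: R B3 → L1 hit [-]
12: W B3 → L1 hit [D]
13: R B3 → L1 hit [D]
14: R B3 → L1 hit [D]
15: R B4 → L0 hit [D]

WB = [1, 1, 4, 5, 2]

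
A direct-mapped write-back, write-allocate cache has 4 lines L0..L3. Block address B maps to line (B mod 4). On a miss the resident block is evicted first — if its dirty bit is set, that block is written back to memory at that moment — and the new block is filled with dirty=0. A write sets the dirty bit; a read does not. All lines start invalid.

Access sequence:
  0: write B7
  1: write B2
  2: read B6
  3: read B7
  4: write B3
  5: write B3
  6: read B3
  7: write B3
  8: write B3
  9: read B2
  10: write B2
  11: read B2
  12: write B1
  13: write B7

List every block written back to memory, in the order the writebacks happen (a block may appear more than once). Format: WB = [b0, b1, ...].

WB = [2, 7, 3]

0: W B7 -> L3 miss  d=D]
1: W B2 -> L2 miss  d=D]
2: R B6 -> L2 miss wb->B2  d=-]
3: R B7 -> L3 hit  d=D]
4: W B3 -> L3 miss wb->B7  d=D]
5: W B3 -> L3 hit  d=D]
6: R B3 -> L3 hit  d=D]
7: W B3 -> L3 hit  d=D]
8: W B3 -> L3 hit  d=D]
9: R B2 -> L2 miss  d=-]
10: W B2 -> L2 hit  d=D]
11: R B2 -> L2 hit  d=D]
12: W B1 -> L1 miss  d=D]
13: W B7 -> L3 miss wb->B3  d=D]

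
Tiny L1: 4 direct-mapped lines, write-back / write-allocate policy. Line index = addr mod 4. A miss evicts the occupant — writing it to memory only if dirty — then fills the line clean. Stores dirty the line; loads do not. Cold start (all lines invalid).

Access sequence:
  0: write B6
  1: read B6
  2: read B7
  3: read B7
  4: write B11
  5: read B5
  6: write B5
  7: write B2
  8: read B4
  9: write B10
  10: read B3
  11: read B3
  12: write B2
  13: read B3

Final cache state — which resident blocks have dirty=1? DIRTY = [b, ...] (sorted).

0: W B6 -> L2 miss  d=D]
1: R B6 -> L2 hit  d=D]
2: R B7 -> L3 miss  d=-]
3: R B7 -> L3 hit  d=-]
4: W B11 -> L3 miss  d=D]
5: R B5 -> L1 miss  d=-]
6: W B5 -> L1 hit  d=D]
7: W B2 -> L2 miss wb->B6  d=D]
8: R B4 -> L0 miss  d=-]
9: W B10 -> L2 miss wb->B2  d=D]
10: R B3 -> L3 miss wb->B11  d=-]
11: R B3 -> L3 hit  d=-]
12: W B2 -> L2 miss wb->B10  d=D]
13: R B3 -> L3 hit  d=-]

DIRTY = [2, 5]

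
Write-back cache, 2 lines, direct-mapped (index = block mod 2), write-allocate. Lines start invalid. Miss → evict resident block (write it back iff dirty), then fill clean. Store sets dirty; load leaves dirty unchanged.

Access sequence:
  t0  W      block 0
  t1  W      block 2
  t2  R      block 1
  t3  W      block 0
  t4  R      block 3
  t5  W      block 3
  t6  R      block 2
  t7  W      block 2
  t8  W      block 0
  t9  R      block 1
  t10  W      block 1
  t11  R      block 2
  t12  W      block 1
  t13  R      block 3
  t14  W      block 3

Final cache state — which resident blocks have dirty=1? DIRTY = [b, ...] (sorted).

0: W B0 → L0 miss [D]
1: W B2 → L0 miss wb→B0 [D]
2: R B1 → L1 miss [-]
3: W B0 → L0 miss wb→B2 [D]
4: R B3 → L1 miss [-]
5: W B3 → L1 hit [D]
6: R B2 → L0 miss wb→B0 [-]
7: W B2 → L0 hit [D]
8: W B0 → L0 miss wb→B2 [D]
9: R B1 → L1 miss wb→B3 [-]
10: W B1 → L1 hit [D]
11: R B2 → L0 miss wb→B0 [-]
12: W B1 → L1 hit [D]
13: R B3 → L1 miss wb→B1 [-]
14: W B3 → L1 hit [D]

DIRTY = [3]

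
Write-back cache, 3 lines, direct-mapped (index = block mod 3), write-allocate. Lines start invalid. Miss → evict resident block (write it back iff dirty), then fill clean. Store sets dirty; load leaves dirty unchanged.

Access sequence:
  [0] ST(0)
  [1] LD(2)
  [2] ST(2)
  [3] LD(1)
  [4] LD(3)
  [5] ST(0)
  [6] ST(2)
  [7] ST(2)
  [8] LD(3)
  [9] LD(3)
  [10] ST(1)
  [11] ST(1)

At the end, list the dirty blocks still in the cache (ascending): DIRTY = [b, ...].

DIRTY = [1, 2]

  0 | W B0 → L0 miss [D]
  1 | R B2 → L2 miss [-]
  2 | W B2 → L2 hit [D]
  3 | R B1 → L1 miss [-]
  4 | R B3 → L0 miss wb→B0 [-]
  5 | W B0 → L0 miss [D]
  6 | W B2 → L2 hit [D]
  7 | W B2 → L2 hit [D]
  8 | R B3 → L0 miss wb→B0 [-]
  9 | R B3 → L0 hit [-]
  10 | W B1 → L1 hit [D]
  11 | W B1 → L1 hit [D]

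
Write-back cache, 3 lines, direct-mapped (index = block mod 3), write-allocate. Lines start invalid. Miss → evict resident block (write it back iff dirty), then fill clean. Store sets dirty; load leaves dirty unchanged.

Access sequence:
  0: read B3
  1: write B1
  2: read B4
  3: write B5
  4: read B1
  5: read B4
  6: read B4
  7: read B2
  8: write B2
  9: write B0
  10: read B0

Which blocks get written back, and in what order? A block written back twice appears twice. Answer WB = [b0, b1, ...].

0: R B3 → L0 miss [-]
1: W B1 → L1 miss [D]
2: R B4 → L1 miss wb→B1 [-]
3: W B5 → L2 miss [D]
4: R B1 → L1 miss [-]
5: R B4 → L1 miss [-]
6: R B4 → L1 hit [-]
7: R B2 → L2 miss wb→B5 [-]
8: W B2 → L2 hit [D]
9: W B0 → L0 miss [D]
10: R B0 → L0 hit [D]

WB = [1, 5]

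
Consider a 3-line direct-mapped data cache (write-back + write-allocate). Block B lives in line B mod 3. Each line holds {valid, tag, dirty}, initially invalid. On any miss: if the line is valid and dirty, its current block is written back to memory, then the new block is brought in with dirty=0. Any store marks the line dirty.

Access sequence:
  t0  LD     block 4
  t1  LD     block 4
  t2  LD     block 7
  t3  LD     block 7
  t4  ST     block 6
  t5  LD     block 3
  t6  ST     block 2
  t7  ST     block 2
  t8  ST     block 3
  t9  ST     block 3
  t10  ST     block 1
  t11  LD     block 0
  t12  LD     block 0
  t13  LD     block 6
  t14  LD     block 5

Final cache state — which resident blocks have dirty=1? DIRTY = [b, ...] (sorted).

0: R B4 → L1 miss [-]
1: R B4 → L1 hit [-]
2: R B7 → L1 miss [-]
3: R B7 → L1 hit [-]
4: W B6 → L0 miss [D]
5: R B3 → L0 miss wb→B6 [-]
6: W B2 → L2 miss [D]
7: W B2 → L2 hit [D]
8: W B3 → L0 hit [D]
9: W B3 → L0 hit [D]
10: W B1 → L1 miss [D]
11: R B0 → L0 miss wb→B3 [-]
12: R B0 → L0 hit [-]
13: R B6 → L0 miss [-]
14: R B5 → L2 miss wb→B2 [-]

DIRTY = [1]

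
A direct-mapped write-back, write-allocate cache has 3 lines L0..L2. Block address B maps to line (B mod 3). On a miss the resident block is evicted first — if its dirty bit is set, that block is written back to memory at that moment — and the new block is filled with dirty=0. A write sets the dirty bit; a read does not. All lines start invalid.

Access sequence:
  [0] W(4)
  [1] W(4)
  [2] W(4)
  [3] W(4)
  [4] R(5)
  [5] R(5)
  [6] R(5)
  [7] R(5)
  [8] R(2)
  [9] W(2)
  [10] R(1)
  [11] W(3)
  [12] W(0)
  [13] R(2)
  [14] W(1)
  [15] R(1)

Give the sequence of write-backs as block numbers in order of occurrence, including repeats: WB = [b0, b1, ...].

0: W B4 → L1 miss [D]
1: W B4 → L1 hit [D]
2: W B4 → L1 hit [D]
3: W B4 → L1 hit [D]
4: R B5 → L2 miss [-]
5: R B5 → L2 hit [-]
6: R B5 → L2 hit [-]
7: R B5 → L2 hit [-]
8: R B2 → L2 miss [-]
9: W B2 → L2 hit [D]
10: R B1 → L1 miss wb→B4 [-]
11: W B3 → L0 miss [D]
12: W B0 → L0 miss wb→B3 [D]
13: R B2 → L2 hit [D]
14: W B1 → L1 hit [D]
15: R B1 → L1 hit [D]

WB = [4, 3]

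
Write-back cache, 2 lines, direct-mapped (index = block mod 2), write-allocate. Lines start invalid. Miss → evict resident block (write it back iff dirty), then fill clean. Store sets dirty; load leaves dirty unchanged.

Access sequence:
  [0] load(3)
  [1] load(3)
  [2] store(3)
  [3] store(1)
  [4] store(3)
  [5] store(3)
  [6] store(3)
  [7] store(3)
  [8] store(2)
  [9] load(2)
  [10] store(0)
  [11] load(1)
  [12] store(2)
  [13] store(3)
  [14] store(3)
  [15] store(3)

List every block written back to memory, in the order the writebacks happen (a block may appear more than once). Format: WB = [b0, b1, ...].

WB = [3, 1, 2, 3, 0]

  0 | R B3 → L1 miss [-]
  1 | R B3 → L1 hit [-]
  2 | W B3 → L1 hit [D]
  3 | W B1 → L1 miss wb→B3 [D]
  4 | W B3 → L1 miss wb→B1 [D]
  5 | W B3 → L1 hit [D]
  6 | W B3 → L1 hit [D]
  7 | W B3 → L1 hit [D]
  8 | W B2 → L0 miss [D]
  9 | R B2 → L0 hit [D]
  10 | W B0 → L0 miss wb→B2 [D]
  11 | R B1 → L1 miss wb→B3 [-]
  12 | W B2 → L0 miss wb→B0 [D]
  13 | W B3 → L1 miss [D]
  14 | W B3 → L1 hit [D]
  15 | W B3 → L1 hit [D]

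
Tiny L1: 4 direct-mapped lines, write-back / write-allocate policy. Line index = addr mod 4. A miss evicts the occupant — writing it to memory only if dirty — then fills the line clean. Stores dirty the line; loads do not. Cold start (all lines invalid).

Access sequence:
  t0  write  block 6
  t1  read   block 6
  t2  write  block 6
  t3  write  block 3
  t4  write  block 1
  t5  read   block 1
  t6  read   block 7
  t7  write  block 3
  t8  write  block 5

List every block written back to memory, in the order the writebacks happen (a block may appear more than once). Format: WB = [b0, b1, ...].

  0 | W B6 → L2 miss [D]
  1 | R B6 → L2 hit [D]
  2 | W B6 → L2 hit [D]
  3 | W B3 → L3 miss [D]
  4 | W B1 → L1 miss [D]
  5 | R B1 → L1 hit [D]
  6 | R B7 → L3 miss wb→B3 [-]
  7 | W B3 → L3 miss [D]
  8 | W B5 → L1 miss wb→B1 [D]

WB = [3, 1]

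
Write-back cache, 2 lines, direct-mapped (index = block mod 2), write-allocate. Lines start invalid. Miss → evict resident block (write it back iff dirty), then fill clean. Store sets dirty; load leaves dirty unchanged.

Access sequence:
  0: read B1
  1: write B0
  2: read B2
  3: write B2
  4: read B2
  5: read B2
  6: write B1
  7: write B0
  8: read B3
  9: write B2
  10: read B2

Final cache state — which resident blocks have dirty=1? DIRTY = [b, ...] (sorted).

DIRTY = [2]

0: R B1 -> L1 miss  d=-]
1: W B0 -> L0 miss  d=D]
2: R B2 -> L0 miss wb->B0  d=-]
3: W B2 -> L0 hit  d=D]
4: R B2 -> L0 hit  d=D]
5: R B2 -> L0 hit  d=D]
6: W B1 -> L1 hit  d=D]
7: W B0 -> L0 miss wb->B2  d=D]
8: R B3 -> L1 miss wb->B1  d=-]
9: W B2 -> L0 miss wb->B0  d=D]
10: R B2 -> L0 hit  d=D]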